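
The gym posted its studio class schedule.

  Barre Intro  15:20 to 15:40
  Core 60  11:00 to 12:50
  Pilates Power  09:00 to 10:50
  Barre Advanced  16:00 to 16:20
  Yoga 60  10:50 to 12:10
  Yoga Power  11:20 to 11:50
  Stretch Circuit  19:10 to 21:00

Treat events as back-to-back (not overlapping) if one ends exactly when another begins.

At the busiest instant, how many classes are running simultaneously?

Walk through starts and ends in time order (an end at T is processed before a start at T):
09:00 start Pilates Power → 1
10:50 end Pilates Power → 0
10:50 start Yoga 60 → 1
11:00 start Core 60 → 2
11:20 start Yoga Power → 3
11:50 end Yoga Power → 2
12:10 end Yoga 60 → 1
12:50 end Core 60 → 0
15:20 start Barre Intro → 1
15:40 end Barre Intro → 0
16:00 start Barre Advanced → 1
16:20 end Barre Advanced → 0
19:10 start Stretch Circuit → 1
21:00 end Stretch Circuit → 0
Peak is 3, at 11:20 (Core 60, Yoga 60, Yoga Power).

3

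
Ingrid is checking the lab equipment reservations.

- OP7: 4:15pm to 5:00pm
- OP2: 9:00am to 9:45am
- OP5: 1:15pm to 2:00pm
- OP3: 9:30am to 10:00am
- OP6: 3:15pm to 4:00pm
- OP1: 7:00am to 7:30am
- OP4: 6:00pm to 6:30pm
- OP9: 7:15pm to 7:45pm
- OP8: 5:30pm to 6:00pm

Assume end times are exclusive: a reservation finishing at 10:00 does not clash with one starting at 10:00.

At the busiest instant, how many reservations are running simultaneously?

Sort all start/end points and keep a running count:
7:00am start OP1 → 1
7:30am end OP1 → 0
9:00am start OP2 → 1
9:30am start OP3 → 2
9:45am end OP2 → 1
10:00am end OP3 → 0
1:15pm start OP5 → 1
2:00pm end OP5 → 0
3:15pm start OP6 → 1
4:00pm end OP6 → 0
4:15pm start OP7 → 1
5:00pm end OP7 → 0
5:30pm start OP8 → 1
6:00pm end OP8 → 0
6:00pm start OP4 → 1
6:30pm end OP4 → 0
7:15pm start OP9 → 1
7:45pm end OP9 → 0
Peak is 2, at 9:30am (OP2, OP3).

2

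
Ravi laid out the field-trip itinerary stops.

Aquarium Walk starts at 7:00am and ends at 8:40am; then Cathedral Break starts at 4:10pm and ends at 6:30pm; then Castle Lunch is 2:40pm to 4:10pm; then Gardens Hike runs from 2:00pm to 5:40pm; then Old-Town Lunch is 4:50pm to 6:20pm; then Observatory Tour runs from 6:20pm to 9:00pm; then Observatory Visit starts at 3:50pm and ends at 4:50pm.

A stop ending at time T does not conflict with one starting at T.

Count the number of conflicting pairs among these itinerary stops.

8

Sorted by start: Aquarium Walk, Gardens Hike, Castle Lunch, Observatory Visit, Cathedral Break, Old-Town Lunch, Observatory Tour.
Gardens Hike starts after Aquarium Walk ends, so nothing later overlaps Aquarium Walk either.
Castle Lunch starts before Gardens Hike ends → Gardens Hike and Castle Lunch overlap.
Observatory Visit starts before Gardens Hike ends → Gardens Hike and Observatory Visit overlap.
Cathedral Break starts before Gardens Hike ends → Gardens Hike and Cathedral Break overlap.
Old-Town Lunch starts before Gardens Hike ends → Gardens Hike and Old-Town Lunch overlap.
Observatory Tour starts after Gardens Hike ends.
Observatory Visit starts before Castle Lunch ends → Castle Lunch and Observatory Visit overlap.
Cathedral Break starts exactly when Castle Lunch ends (back-to-back, no overlap), so nothing later overlaps Castle Lunch either.
Cathedral Break starts before Observatory Visit ends → Observatory Visit and Cathedral Break overlap.
Old-Town Lunch starts exactly when Observatory Visit ends (back-to-back, no overlap), so nothing later overlaps Observatory Visit either.
Old-Town Lunch starts before Cathedral Break ends → Cathedral Break and Old-Town Lunch overlap.
Observatory Tour starts before Cathedral Break ends → Cathedral Break and Observatory Tour overlap.
Observatory Tour starts exactly when Old-Town Lunch ends (back-to-back, no overlap).
Overlapping pairs: Castle Lunch & Gardens Hike, Castle Lunch & Observatory Visit, Cathedral Break & Gardens Hike, Cathedral Break & Observatory Tour, Cathedral Break & Observatory Visit, Cathedral Break & Old-Town Lunch, Gardens Hike & Observatory Visit, Gardens Hike & Old-Town Lunch — 8 in total.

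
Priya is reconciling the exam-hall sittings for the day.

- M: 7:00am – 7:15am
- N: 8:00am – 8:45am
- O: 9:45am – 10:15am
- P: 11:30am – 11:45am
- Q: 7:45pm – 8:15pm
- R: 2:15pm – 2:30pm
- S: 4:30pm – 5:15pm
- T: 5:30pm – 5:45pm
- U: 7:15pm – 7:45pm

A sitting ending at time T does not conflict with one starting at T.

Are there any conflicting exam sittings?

No

Sorted by start: M, N, O, P, R, S, T, U, Q.
N starts after M ends; M is clear from here.
O starts after N ends; N is clear from here.
P starts after O ends; O is clear from here.
R starts after P ends; P is clear from here.
S starts after R ends; R is clear from here.
T starts after S ends; S is clear from here.
U starts after T ends; T is clear from here.
Q starts exactly when U ends (back-to-back, no overlap).
Every pair is clear; the schedule has no overlaps.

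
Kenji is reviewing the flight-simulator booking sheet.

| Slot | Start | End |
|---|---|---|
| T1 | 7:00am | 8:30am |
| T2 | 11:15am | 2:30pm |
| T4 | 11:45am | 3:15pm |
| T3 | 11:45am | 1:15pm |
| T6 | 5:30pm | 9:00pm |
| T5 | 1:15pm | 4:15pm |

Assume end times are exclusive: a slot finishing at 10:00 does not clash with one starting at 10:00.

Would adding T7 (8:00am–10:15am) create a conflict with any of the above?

Yes — it overlaps T1

T1: starts 7:00am before T7 ends 10:15am, and ends 8:30am after T7 starts 8:00am → overlap.
T2: starts 11:15am at or after T7 ends 10:15am → clear.
T3: starts 11:45am at or after T7 ends 10:15am → clear.
T4: starts 11:45am at or after T7 ends 10:15am → clear.
T5: starts 1:15pm at or after T7 ends 10:15am → clear.
T6: starts 5:30pm at or after T7 ends 10:15am → clear.
T7 overlaps T1.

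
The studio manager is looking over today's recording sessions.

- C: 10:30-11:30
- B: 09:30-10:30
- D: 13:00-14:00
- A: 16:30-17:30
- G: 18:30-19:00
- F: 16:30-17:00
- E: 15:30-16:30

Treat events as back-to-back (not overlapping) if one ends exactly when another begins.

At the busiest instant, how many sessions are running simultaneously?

Walk through starts and ends in time order (an end at T is processed before a start at T):
09:30 start B → 1
10:30 end B → 0
10:30 start C → 1
11:30 end C → 0
13:00 start D → 1
14:00 end D → 0
15:30 start E → 1
16:30 end E → 0
16:30 start A → 1
16:30 start F → 2
17:00 end F → 1
17:30 end A → 0
18:30 start G → 1
19:00 end G → 0
Peak is 2, at 16:30 (A, F).

2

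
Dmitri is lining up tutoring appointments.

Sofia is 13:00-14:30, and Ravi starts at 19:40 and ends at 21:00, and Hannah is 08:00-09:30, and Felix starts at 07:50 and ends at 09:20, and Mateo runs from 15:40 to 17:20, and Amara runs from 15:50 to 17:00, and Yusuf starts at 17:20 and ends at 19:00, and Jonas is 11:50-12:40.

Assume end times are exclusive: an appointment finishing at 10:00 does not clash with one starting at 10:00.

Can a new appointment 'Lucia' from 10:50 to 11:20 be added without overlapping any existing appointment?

Yes — the slot is free

Felix: ends 09:20 at or before Lucia starts 10:50 → clear.
Hannah: ends 09:30 at or before Lucia starts 10:50 → clear.
Jonas: starts 11:50 at or after Lucia ends 11:20 → clear.
Sofia: starts 13:00 at or after Lucia ends 11:20 → clear.
Mateo: starts 15:40 at or after Lucia ends 11:20 → clear.
Amara: starts 15:50 at or after Lucia ends 11:20 → clear.
Yusuf: starts 17:20 at or after Lucia ends 11:20 → clear.
Ravi: starts 19:40 at or after Lucia ends 11:20 → clear.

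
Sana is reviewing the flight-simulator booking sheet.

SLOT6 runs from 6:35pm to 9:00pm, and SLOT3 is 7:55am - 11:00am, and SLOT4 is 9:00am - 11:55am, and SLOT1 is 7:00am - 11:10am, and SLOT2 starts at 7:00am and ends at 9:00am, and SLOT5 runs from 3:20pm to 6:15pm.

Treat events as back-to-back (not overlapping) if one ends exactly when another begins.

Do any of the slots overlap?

Yes

Sorted by start: SLOT1, SLOT2, SLOT3, SLOT4, SLOT5, SLOT6.
SLOT2 starts before SLOT1 ends → SLOT1 and SLOT2 overlap.
That's a conflict, so the schedule is not conflict-free.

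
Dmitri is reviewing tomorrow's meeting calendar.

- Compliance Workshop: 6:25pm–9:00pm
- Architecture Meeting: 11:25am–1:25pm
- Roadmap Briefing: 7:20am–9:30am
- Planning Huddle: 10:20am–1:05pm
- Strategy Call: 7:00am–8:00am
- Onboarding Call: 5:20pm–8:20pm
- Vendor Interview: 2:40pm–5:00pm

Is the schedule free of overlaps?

No

Sorted by start: Strategy Call, Roadmap Briefing, Planning Huddle, Architecture Meeting, Vendor Interview, Onboarding Call, Compliance Workshop.
Roadmap Briefing starts before Strategy Call ends → Strategy Call and Roadmap Briefing overlap.
That's a conflict, so the schedule is not conflict-free.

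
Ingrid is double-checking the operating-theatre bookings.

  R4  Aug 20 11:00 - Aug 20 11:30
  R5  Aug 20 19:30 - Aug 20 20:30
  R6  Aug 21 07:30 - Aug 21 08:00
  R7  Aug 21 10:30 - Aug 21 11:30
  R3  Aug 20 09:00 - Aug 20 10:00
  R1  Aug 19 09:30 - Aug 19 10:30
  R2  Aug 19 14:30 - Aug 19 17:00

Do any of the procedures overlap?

Sorted by start: R1, R2, R3, R4, R5, R6, R7.
R2 starts after R1 ends, so nothing later overlaps R1 either.
R3 starts after R2 ends, so nothing later overlaps R2 either.
R4 starts after R3 ends, so nothing later overlaps R3 either.
R5 starts after R4 ends, so nothing later overlaps R4 either.
R6 starts after R5 ends, so nothing later overlaps R5 either.
R7 starts after R6 ends.
Every pair is clear; the schedule has no overlaps.

No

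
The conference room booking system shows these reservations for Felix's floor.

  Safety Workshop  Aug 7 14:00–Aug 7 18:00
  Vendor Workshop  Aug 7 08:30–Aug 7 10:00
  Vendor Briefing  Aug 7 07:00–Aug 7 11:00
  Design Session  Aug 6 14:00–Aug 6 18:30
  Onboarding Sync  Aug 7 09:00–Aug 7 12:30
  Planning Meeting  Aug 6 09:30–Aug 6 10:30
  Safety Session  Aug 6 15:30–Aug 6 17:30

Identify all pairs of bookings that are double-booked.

Sorted by start: Planning Meeting, Design Session, Safety Session, Vendor Briefing, Vendor Workshop, Onboarding Sync, Safety Workshop.
Design Session starts after Planning Meeting ends, so Planning Meeting has no further overlaps.
Safety Session starts before Design Session ends → Design Session and Safety Session overlap.
Vendor Briefing starts after Design Session ends, so Design Session has no further overlaps.
Vendor Briefing starts after Safety Session ends, so Safety Session has no further overlaps.
Vendor Workshop starts before Vendor Briefing ends → Vendor Briefing and Vendor Workshop overlap.
Onboarding Sync starts before Vendor Briefing ends → Vendor Briefing and Onboarding Sync overlap.
Safety Workshop starts after Vendor Briefing ends.
Onboarding Sync starts before Vendor Workshop ends → Vendor Workshop and Onboarding Sync overlap.
Safety Workshop starts after Vendor Workshop ends.
Safety Workshop starts after Onboarding Sync ends.

Design Session & Safety Session, Onboarding Sync & Vendor Briefing, Onboarding Sync & Vendor Workshop, Vendor Briefing & Vendor Workshop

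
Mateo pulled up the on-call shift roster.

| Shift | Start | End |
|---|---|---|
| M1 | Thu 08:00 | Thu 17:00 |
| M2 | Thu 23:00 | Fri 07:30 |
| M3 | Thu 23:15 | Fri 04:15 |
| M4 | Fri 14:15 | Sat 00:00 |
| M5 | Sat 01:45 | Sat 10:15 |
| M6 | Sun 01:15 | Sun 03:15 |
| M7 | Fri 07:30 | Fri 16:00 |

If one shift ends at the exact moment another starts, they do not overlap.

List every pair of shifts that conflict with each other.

Two intervals overlap when each starts before the other ends.
Sorted by start: M1, M2, M3, M7, M4, M5, M6.
M2 starts after M1 ends; M1 is clear from here.
M3 starts before M2 ends → M2 and M3 overlap.
M7 starts exactly when M2 ends (back-to-back, no overlap); M2 is clear from here.
M7 starts after M3 ends; M3 is clear from here.
M4 starts before M7 ends → M7 and M4 overlap.
M5 starts after M7 ends; M7 is clear from here.
M5 starts after M4 ends; M4 is clear from here.
M6 starts after M5 ends.

M2 & M3, M4 & M7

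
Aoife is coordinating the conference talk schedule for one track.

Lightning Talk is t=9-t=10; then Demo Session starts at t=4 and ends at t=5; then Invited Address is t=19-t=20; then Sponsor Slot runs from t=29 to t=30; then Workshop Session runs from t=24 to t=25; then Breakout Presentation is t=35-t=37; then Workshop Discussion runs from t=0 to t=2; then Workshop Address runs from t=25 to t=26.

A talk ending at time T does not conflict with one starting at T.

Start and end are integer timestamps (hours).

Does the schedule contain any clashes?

Sorted by start: Workshop Discussion, Demo Session, Lightning Talk, Invited Address, Workshop Session, Workshop Address, Sponsor Slot, Breakout Presentation.
Demo Session starts after Workshop Discussion ends — done with Workshop Discussion.
Lightning Talk starts after Demo Session ends — done with Demo Session.
Invited Address starts after Lightning Talk ends — done with Lightning Talk.
Workshop Session starts after Invited Address ends — done with Invited Address.
Workshop Address starts exactly when Workshop Session ends (back-to-back, no overlap) — done with Workshop Session.
Sponsor Slot starts after Workshop Address ends — done with Workshop Address.
Breakout Presentation starts after Sponsor Slot ends.
Every pair is clear; the schedule has no overlaps.

No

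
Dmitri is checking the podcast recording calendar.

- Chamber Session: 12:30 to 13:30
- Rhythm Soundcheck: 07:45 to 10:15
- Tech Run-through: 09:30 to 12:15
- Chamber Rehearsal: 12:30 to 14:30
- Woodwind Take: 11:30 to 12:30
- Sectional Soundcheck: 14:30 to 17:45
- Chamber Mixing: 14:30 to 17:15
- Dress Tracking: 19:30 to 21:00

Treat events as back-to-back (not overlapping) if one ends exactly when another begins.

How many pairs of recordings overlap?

Sorted by start: Rhythm Soundcheck, Tech Run-through, Woodwind Take, Chamber Session, Chamber Rehearsal, Sectional Soundcheck, Chamber Mixing, Dress Tracking.
Tech Run-through starts before Rhythm Soundcheck ends → Rhythm Soundcheck and Tech Run-through overlap.
Woodwind Take starts after Rhythm Soundcheck ends — done with Rhythm Soundcheck.
Woodwind Take starts before Tech Run-through ends → Tech Run-through and Woodwind Take overlap.
Chamber Session starts after Tech Run-through ends — done with Tech Run-through.
Chamber Session starts exactly when Woodwind Take ends (back-to-back, no overlap) — done with Woodwind Take.
Chamber Rehearsal starts before Chamber Session ends → Chamber Session and Chamber Rehearsal overlap.
Sectional Soundcheck starts after Chamber Session ends — done with Chamber Session.
Sectional Soundcheck starts exactly when Chamber Rehearsal ends (back-to-back, no overlap) — done with Chamber Rehearsal.
Chamber Mixing starts before Sectional Soundcheck ends → Sectional Soundcheck and Chamber Mixing overlap.
Dress Tracking starts after Sectional Soundcheck ends.
Dress Tracking starts after Chamber Mixing ends.
Overlapping pairs: Chamber Mixing & Sectional Soundcheck, Chamber Rehearsal & Chamber Session, Rhythm Soundcheck & Tech Run-through, Tech Run-through & Woodwind Take — 4 in total.

4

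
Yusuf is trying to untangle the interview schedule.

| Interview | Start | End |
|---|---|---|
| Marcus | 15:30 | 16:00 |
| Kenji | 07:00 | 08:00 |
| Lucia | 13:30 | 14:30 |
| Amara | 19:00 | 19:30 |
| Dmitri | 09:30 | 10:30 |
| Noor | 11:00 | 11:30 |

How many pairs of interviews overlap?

0

Sorted by start: Kenji, Dmitri, Noor, Lucia, Marcus, Amara.
Dmitri starts after Kenji ends, so nothing later overlaps Kenji either.
Noor starts after Dmitri ends, so nothing later overlaps Dmitri either.
Lucia starts after Noor ends, so nothing later overlaps Noor either.
Marcus starts after Lucia ends, so nothing later overlaps Lucia either.
Amara starts after Marcus ends.
No pair overlaps.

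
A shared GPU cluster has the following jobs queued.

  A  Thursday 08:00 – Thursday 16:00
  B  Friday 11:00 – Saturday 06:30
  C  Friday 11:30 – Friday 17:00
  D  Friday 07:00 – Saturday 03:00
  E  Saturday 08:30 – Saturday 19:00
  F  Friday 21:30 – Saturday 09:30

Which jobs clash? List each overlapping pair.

B & C, B & D, B & F, C & D, D & F, E & F

Sorted by start: A, D, B, C, F, E.
D starts after A ends — done with A.
B starts before D ends → D and B overlap.
C starts before D ends → D and C overlap.
F starts before D ends → D and F overlap.
E starts after D ends.
C starts before B ends → B and C overlap.
F starts before B ends → B and F overlap.
E starts after B ends.
F starts after C ends — done with C.
E starts before F ends → F and E overlap.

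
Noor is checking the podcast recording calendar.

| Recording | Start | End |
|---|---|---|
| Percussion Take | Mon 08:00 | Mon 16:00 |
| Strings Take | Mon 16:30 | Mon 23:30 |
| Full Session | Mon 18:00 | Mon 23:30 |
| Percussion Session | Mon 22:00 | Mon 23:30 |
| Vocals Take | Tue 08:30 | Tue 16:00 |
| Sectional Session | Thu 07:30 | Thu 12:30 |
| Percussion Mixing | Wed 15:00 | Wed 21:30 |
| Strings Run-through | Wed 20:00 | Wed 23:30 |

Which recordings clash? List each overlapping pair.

Full Session & Percussion Session, Full Session & Strings Take, Percussion Mixing & Strings Run-through, Percussion Session & Strings Take

Sorted by start: Percussion Take, Strings Take, Full Session, Percussion Session, Vocals Take, Percussion Mixing, Strings Run-through, Sectional Session.
Strings Take starts after Percussion Take ends; Percussion Take is clear from here.
Full Session starts before Strings Take ends → Strings Take and Full Session overlap.
Percussion Session starts before Strings Take ends → Strings Take and Percussion Session overlap.
Vocals Take starts after Strings Take ends; Strings Take is clear from here.
Percussion Session starts before Full Session ends → Full Session and Percussion Session overlap.
Vocals Take starts after Full Session ends; Full Session is clear from here.
Vocals Take starts after Percussion Session ends; Percussion Session is clear from here.
Percussion Mixing starts after Vocals Take ends; Vocals Take is clear from here.
Strings Run-through starts before Percussion Mixing ends → Percussion Mixing and Strings Run-through overlap.
Sectional Session starts after Percussion Mixing ends.
Sectional Session starts after Strings Run-through ends.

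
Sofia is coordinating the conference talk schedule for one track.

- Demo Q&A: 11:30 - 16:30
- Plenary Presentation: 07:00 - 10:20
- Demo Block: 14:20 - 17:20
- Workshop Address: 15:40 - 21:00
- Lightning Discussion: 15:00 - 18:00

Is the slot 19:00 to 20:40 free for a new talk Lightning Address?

Plenary Presentation: ends 10:20 at or before Lightning Address starts 19:00 → clear.
Demo Q&A: ends 16:30 at or before Lightning Address starts 19:00 → clear.
Demo Block: ends 17:20 at or before Lightning Address starts 19:00 → clear.
Lightning Discussion: ends 18:00 at or before Lightning Address starts 19:00 → clear.
Workshop Address: starts 15:40 before Lightning Address ends 20:40, and ends 21:00 after Lightning Address starts 19:00 → overlap.
Lightning Address overlaps Workshop Address.

No — it overlaps Workshop Address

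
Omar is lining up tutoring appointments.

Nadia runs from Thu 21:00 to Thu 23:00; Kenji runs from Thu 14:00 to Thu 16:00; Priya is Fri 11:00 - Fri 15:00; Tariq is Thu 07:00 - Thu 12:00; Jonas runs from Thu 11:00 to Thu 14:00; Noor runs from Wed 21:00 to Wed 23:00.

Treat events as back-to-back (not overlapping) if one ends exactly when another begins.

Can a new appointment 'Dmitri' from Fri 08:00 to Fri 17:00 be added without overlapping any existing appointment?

Noor: ends Wed 23:00 at or before Dmitri starts Fri 08:00 → clear.
Tariq: ends Thu 12:00 at or before Dmitri starts Fri 08:00 → clear.
Jonas: ends Thu 14:00 at or before Dmitri starts Fri 08:00 → clear.
Kenji: ends Thu 16:00 at or before Dmitri starts Fri 08:00 → clear.
Nadia: ends Thu 23:00 at or before Dmitri starts Fri 08:00 → clear.
Priya: starts Fri 11:00 before Dmitri ends Fri 17:00, and ends Fri 15:00 after Dmitri starts Fri 08:00 → overlap.
Dmitri overlaps Priya.

No — it overlaps Priya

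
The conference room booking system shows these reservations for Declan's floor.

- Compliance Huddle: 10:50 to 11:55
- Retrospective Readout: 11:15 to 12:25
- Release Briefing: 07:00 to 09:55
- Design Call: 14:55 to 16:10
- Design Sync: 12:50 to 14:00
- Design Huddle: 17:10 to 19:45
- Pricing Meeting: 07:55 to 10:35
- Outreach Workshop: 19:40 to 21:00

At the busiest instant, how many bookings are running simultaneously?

2

Sort all start/end points and keep a running count:
07:00 start Release Briefing → 1
07:55 start Pricing Meeting → 2
09:55 end Release Briefing → 1
10:35 end Pricing Meeting → 0
10:50 start Compliance Huddle → 1
11:15 start Retrospective Readout → 2
11:55 end Compliance Huddle → 1
12:25 end Retrospective Readout → 0
12:50 start Design Sync → 1
14:00 end Design Sync → 0
14:55 start Design Call → 1
16:10 end Design Call → 0
17:10 start Design Huddle → 1
19:40 start Outreach Workshop → 2
19:45 end Design Huddle → 1
21:00 end Outreach Workshop → 0
Peak is 2, at 07:55 (Pricing Meeting, Release Briefing).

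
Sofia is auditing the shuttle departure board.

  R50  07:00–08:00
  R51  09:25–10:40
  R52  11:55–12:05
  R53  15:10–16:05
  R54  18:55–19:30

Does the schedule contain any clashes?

Sorted by start: R50, R51, R52, R53, R54.
R51 starts after R50 ends — done with R50.
R52 starts after R51 ends — done with R51.
R53 starts after R52 ends — done with R52.
R54 starts after R53 ends.
Every pair is clear; the schedule has no overlaps.

No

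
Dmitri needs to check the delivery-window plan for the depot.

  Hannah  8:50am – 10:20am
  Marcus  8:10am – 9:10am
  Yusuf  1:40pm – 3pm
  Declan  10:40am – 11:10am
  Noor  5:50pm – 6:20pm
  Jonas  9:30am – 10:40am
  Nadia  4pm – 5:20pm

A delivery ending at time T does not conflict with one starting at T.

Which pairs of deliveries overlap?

Hannah & Jonas, Hannah & Marcus

Sorted by start: Marcus, Hannah, Jonas, Declan, Yusuf, Nadia, Noor.
Hannah starts before Marcus ends → Marcus and Hannah overlap.
Jonas starts after Marcus ends, so nothing later overlaps Marcus either.
Jonas starts before Hannah ends → Hannah and Jonas overlap.
Declan starts after Hannah ends, so nothing later overlaps Hannah either.
Declan starts exactly when Jonas ends (back-to-back, no overlap), so nothing later overlaps Jonas either.
Yusuf starts after Declan ends, so nothing later overlaps Declan either.
Nadia starts after Yusuf ends, so nothing later overlaps Yusuf either.
Noor starts after Nadia ends.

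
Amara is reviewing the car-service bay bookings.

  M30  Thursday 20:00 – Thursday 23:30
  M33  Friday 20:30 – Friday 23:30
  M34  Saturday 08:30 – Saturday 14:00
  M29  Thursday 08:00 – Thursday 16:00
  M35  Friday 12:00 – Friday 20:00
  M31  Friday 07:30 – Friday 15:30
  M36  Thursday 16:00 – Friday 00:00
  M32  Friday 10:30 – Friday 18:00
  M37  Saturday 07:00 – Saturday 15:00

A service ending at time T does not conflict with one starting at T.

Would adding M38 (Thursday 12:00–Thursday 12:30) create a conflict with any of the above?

Yes — it overlaps M29

M29: starts Thursday 08:00 before M38 ends Thursday 12:30, and ends Thursday 16:00 after M38 starts Thursday 12:00 → overlap.
M36: starts Thursday 16:00 at or after M38 ends Thursday 12:30 → clear.
M30: starts Thursday 20:00 at or after M38 ends Thursday 12:30 → clear.
M31: starts Friday 07:30 at or after M38 ends Thursday 12:30 → clear.
M32: starts Friday 10:30 at or after M38 ends Thursday 12:30 → clear.
M35: starts Friday 12:00 at or after M38 ends Thursday 12:30 → clear.
M33: starts Friday 20:30 at or after M38 ends Thursday 12:30 → clear.
M37: starts Saturday 07:00 at or after M38 ends Thursday 12:30 → clear.
M34: starts Saturday 08:30 at or after M38 ends Thursday 12:30 → clear.
M38 overlaps M29.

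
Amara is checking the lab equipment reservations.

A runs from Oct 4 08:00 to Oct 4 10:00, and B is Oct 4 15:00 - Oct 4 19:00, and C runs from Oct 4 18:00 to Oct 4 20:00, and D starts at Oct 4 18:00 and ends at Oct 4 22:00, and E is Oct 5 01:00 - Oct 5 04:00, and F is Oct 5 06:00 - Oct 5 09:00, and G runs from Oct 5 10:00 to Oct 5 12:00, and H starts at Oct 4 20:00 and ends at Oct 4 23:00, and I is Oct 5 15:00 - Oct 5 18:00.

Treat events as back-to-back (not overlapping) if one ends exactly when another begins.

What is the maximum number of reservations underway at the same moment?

3

Sweep the timeline, counting +1 at each start and −1 at each end (ends before starts at a tie):
Oct 4 08:00 start A → 1
Oct 4 10:00 end A → 0
Oct 4 15:00 start B → 1
Oct 4 18:00 start C → 2
Oct 4 18:00 start D → 3
Oct 4 19:00 end B → 2
Oct 4 20:00 end C → 1
Oct 4 20:00 start H → 2
Oct 4 22:00 end D → 1
Oct 4 23:00 end H → 0
Oct 5 01:00 start E → 1
Oct 5 04:00 end E → 0
Oct 5 06:00 start F → 1
Oct 5 09:00 end F → 0
Oct 5 10:00 start G → 1
Oct 5 12:00 end G → 0
Oct 5 15:00 start I → 1
Oct 5 18:00 end I → 0
Peak is 3, at Oct 4 18:00 (B, C, D).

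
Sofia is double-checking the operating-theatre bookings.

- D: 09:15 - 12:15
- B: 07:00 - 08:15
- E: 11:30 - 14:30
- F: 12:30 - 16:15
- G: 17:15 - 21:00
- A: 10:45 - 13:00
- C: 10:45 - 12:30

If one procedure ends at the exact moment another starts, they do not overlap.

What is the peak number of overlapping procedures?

4

Walk through starts and ends in time order (an end at T is processed before a start at T):
07:00 start B → 1
08:15 end B → 0
09:15 start D → 1
10:45 start A → 2
10:45 start C → 3
11:30 start E → 4
12:15 end D → 3
12:30 end C → 2
12:30 start F → 3
13:00 end A → 2
14:30 end E → 1
16:15 end F → 0
17:15 start G → 1
21:00 end G → 0
Peak is 4, at 11:30 (A, C, D, E).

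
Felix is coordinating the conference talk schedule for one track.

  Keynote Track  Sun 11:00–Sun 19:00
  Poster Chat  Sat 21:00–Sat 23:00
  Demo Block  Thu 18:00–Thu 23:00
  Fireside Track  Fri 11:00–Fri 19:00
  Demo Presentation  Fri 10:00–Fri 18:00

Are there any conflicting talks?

Yes

Sorted by start: Demo Block, Demo Presentation, Fireside Track, Poster Chat, Keynote Track.
Demo Presentation starts after Demo Block ends, so Demo Block has no further overlaps.
Fireside Track starts before Demo Presentation ends → Demo Presentation and Fireside Track overlap.
That's a conflict, so the schedule is not conflict-free.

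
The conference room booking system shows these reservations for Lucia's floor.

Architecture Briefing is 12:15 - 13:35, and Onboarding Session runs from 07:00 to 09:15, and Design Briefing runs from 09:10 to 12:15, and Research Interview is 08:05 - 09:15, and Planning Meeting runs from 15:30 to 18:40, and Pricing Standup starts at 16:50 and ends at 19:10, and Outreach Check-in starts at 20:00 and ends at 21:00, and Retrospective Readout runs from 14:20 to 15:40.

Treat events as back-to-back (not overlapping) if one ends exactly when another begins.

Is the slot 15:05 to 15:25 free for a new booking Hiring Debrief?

Onboarding Session: ends 09:15 at or before Hiring Debrief starts 15:05 → clear.
Research Interview: ends 09:15 at or before Hiring Debrief starts 15:05 → clear.
Design Briefing: ends 12:15 at or before Hiring Debrief starts 15:05 → clear.
Architecture Briefing: ends 13:35 at or before Hiring Debrief starts 15:05 → clear.
Retrospective Readout: starts 14:20 before Hiring Debrief ends 15:25, and ends 15:40 after Hiring Debrief starts 15:05 → overlap.
Planning Meeting: starts 15:30 at or after Hiring Debrief ends 15:25 → clear.
Pricing Standup: starts 16:50 at or after Hiring Debrief ends 15:25 → clear.
Outreach Check-in: starts 20:00 at or after Hiring Debrief ends 15:25 → clear.
Hiring Debrief overlaps Retrospective Readout.

No — it overlaps Retrospective Readout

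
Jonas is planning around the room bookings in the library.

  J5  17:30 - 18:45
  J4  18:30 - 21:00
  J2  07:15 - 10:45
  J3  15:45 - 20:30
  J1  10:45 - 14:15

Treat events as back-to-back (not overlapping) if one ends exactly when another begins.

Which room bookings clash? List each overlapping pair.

Check each pair: they overlap iff neither finishes before the other starts.
Sorted by start: J2, J1, J3, J5, J4.
J1 starts exactly when J2 ends (back-to-back, no overlap), so J2 has no further overlaps.
J3 starts after J1 ends, so J1 has no further overlaps.
J5 starts before J3 ends → J3 and J5 overlap.
J4 starts before J3 ends → J3 and J4 overlap.
J4 starts before J5 ends → J5 and J4 overlap.

J3 & J4, J3 & J5, J4 & J5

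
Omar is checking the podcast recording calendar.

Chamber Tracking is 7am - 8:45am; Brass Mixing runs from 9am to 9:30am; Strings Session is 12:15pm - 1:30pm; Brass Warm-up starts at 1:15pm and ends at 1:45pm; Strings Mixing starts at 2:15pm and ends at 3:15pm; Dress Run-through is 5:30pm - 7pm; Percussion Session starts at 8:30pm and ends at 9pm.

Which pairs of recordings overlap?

Brass Warm-up & Strings Session

Sorted by start: Chamber Tracking, Brass Mixing, Strings Session, Brass Warm-up, Strings Mixing, Dress Run-through, Percussion Session.
Brass Mixing starts after Chamber Tracking ends, so nothing later overlaps Chamber Tracking either.
Strings Session starts after Brass Mixing ends, so nothing later overlaps Brass Mixing either.
Brass Warm-up starts before Strings Session ends → Strings Session and Brass Warm-up overlap.
Strings Mixing starts after Strings Session ends, so nothing later overlaps Strings Session either.
Strings Mixing starts after Brass Warm-up ends, so nothing later overlaps Brass Warm-up either.
Dress Run-through starts after Strings Mixing ends, so nothing later overlaps Strings Mixing either.
Percussion Session starts after Dress Run-through ends.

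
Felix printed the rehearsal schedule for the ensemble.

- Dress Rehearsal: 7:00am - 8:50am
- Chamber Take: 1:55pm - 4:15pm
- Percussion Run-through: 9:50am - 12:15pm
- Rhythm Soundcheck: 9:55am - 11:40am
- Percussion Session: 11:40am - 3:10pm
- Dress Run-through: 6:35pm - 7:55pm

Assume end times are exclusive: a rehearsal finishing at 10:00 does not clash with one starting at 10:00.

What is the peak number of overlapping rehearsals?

Walk through starts and ends in time order (an end at T is processed before a start at T):
7:00am start Dress Rehearsal → 1
8:50am end Dress Rehearsal → 0
9:50am start Percussion Run-through → 1
9:55am start Rhythm Soundcheck → 2
11:40am end Rhythm Soundcheck → 1
11:40am start Percussion Session → 2
12:15pm end Percussion Run-through → 1
1:55pm start Chamber Take → 2
3:10pm end Percussion Session → 1
4:15pm end Chamber Take → 0
6:35pm start Dress Run-through → 1
7:55pm end Dress Run-through → 0
Peak is 2, at 9:55am (Percussion Run-through, Rhythm Soundcheck).

2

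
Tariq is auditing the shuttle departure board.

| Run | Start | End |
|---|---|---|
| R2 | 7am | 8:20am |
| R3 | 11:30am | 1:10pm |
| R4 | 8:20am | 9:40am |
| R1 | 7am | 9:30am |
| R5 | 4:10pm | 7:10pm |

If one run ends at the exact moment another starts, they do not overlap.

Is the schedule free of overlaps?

Sorted by start: R1, R2, R4, R3, R5.
R2 starts before R1 ends → R1 and R2 overlap.
That's a conflict, so the schedule is not conflict-free.

No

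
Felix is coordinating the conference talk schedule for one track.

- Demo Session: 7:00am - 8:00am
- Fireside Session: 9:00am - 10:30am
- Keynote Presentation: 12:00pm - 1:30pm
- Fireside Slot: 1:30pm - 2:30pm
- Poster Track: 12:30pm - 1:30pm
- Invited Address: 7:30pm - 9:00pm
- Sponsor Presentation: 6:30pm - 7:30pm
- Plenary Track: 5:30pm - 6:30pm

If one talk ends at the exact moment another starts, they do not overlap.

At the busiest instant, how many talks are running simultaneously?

Walk through starts and ends in time order (an end at T is processed before a start at T):
7:00am start Demo Session → 1
8:00am end Demo Session → 0
9:00am start Fireside Session → 1
10:30am end Fireside Session → 0
12:00pm start Keynote Presentation → 1
12:30pm start Poster Track → 2
1:30pm end Keynote Presentation → 1
1:30pm end Poster Track → 0
1:30pm start Fireside Slot → 1
2:30pm end Fireside Slot → 0
5:30pm start Plenary Track → 1
6:30pm end Plenary Track → 0
6:30pm start Sponsor Presentation → 1
7:30pm end Sponsor Presentation → 0
7:30pm start Invited Address → 1
9:00pm end Invited Address → 0
Peak is 2, at 12:30pm (Keynote Presentation, Poster Track).

2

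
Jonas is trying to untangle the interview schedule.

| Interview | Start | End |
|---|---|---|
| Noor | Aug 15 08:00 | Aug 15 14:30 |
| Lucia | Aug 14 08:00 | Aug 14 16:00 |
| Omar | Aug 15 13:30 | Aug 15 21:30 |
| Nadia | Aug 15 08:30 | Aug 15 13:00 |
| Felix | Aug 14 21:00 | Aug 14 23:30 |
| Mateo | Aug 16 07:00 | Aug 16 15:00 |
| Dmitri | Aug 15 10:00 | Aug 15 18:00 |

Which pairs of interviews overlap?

Two intervals overlap when each starts before the other ends.
Sorted by start: Lucia, Felix, Noor, Nadia, Dmitri, Omar, Mateo.
Felix starts after Lucia ends — done with Lucia.
Noor starts after Felix ends — done with Felix.
Nadia starts before Noor ends → Noor and Nadia overlap.
Dmitri starts before Noor ends → Noor and Dmitri overlap.
Omar starts before Noor ends → Noor and Omar overlap.
Mateo starts after Noor ends.
Dmitri starts before Nadia ends → Nadia and Dmitri overlap.
Omar starts after Nadia ends — done with Nadia.
Omar starts before Dmitri ends → Dmitri and Omar overlap.
Mateo starts after Dmitri ends.
Mateo starts after Omar ends.

Dmitri & Nadia, Dmitri & Noor, Dmitri & Omar, Nadia & Noor, Noor & Omar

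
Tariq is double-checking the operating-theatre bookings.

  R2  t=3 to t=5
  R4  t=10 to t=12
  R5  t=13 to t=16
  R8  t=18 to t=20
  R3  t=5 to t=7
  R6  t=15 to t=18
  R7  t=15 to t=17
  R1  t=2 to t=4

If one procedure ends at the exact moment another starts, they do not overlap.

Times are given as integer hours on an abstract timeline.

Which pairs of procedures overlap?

R1 & R2, R5 & R6, R5 & R7, R6 & R7

Two intervals overlap when each starts before the other ends.
Sorted by start: R1, R2, R3, R4, R5, R6, R7, R8.
R2 starts before R1 ends → R1 and R2 overlap.
R3 starts after R1 ends, so R1 has no further overlaps.
R3 starts exactly when R2 ends (back-to-back, no overlap), so R2 has no further overlaps.
R4 starts after R3 ends, so R3 has no further overlaps.
R5 starts after R4 ends, so R4 has no further overlaps.
R6 starts before R5 ends → R5 and R6 overlap.
R7 starts before R5 ends → R5 and R7 overlap.
R8 starts after R5 ends.
R7 starts before R6 ends → R6 and R7 overlap.
R8 starts exactly when R6 ends (back-to-back, no overlap).
R8 starts after R7 ends.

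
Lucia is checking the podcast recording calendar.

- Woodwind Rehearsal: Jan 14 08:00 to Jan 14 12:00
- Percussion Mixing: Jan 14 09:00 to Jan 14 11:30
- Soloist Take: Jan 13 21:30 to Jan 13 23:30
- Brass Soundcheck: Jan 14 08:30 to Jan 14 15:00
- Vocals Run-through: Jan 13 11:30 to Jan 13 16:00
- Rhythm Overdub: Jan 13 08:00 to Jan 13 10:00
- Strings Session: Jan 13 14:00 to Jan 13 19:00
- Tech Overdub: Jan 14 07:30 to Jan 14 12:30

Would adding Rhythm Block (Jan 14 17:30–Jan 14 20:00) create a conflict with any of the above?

No — it doesn't clash with anything

Rhythm Overdub: ends Jan 13 10:00 at or before Rhythm Block starts Jan 14 17:30 → clear.
Vocals Run-through: ends Jan 13 16:00 at or before Rhythm Block starts Jan 14 17:30 → clear.
Strings Session: ends Jan 13 19:00 at or before Rhythm Block starts Jan 14 17:30 → clear.
Soloist Take: ends Jan 13 23:30 at or before Rhythm Block starts Jan 14 17:30 → clear.
Tech Overdub: ends Jan 14 12:30 at or before Rhythm Block starts Jan 14 17:30 → clear.
Woodwind Rehearsal: ends Jan 14 12:00 at or before Rhythm Block starts Jan 14 17:30 → clear.
Brass Soundcheck: ends Jan 14 15:00 at or before Rhythm Block starts Jan 14 17:30 → clear.
Percussion Mixing: ends Jan 14 11:30 at or before Rhythm Block starts Jan 14 17:30 → clear.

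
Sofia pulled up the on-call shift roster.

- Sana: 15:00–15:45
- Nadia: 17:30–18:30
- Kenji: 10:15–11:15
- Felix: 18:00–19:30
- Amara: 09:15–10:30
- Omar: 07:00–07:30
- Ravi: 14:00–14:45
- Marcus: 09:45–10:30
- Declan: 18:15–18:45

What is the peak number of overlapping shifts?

3

Sweep the timeline, counting +1 at each start and −1 at each end (ends before starts at a tie):
07:00 start Omar → 1
07:30 end Omar → 0
09:15 start Amara → 1
09:45 start Marcus → 2
10:15 start Kenji → 3
10:30 end Amara → 2
10:30 end Marcus → 1
11:15 end Kenji → 0
14:00 start Ravi → 1
14:45 end Ravi → 0
15:00 start Sana → 1
15:45 end Sana → 0
17:30 start Nadia → 1
18:00 start Felix → 2
18:15 start Declan → 3
18:30 end Nadia → 2
18:45 end Declan → 1
19:30 end Felix → 0
Peak is 3, at 10:15 (Amara, Kenji, Marcus).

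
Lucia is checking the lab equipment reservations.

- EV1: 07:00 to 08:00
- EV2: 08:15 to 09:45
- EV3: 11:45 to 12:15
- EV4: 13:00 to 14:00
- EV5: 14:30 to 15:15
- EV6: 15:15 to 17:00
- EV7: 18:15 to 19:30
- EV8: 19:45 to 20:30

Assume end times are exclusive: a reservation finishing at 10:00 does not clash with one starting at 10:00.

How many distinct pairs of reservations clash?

Check each pair: they overlap iff neither finishes before the other starts.
Sorted by start: EV1, EV2, EV3, EV4, EV5, EV6, EV7, EV8.
EV2 starts after EV1 ends, so EV1 has no further overlaps.
EV3 starts after EV2 ends, so EV2 has no further overlaps.
EV4 starts after EV3 ends, so EV3 has no further overlaps.
EV5 starts after EV4 ends, so EV4 has no further overlaps.
EV6 starts exactly when EV5 ends (back-to-back, no overlap), so EV5 has no further overlaps.
EV7 starts after EV6 ends, so EV6 has no further overlaps.
EV8 starts after EV7 ends.
No pair overlaps.

0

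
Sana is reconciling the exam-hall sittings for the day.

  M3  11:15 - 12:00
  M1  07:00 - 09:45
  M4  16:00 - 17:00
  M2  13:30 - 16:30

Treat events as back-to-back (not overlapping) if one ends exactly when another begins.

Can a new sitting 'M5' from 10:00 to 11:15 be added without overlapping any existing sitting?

M1: ends 09:45 at or before M5 starts 10:00 → clear.
M3: starts 11:15 at or after M5 ends 11:15 → clear.
M2: starts 13:30 at or after M5 ends 11:15 → clear.
M4: starts 16:00 at or after M5 ends 11:15 → clear.

Yes — the slot is free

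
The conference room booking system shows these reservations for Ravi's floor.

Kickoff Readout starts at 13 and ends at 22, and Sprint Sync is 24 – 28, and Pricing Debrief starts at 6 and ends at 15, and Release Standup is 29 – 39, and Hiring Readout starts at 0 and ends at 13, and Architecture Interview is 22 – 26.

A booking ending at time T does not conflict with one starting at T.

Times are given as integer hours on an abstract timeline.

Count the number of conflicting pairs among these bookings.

Check each pair: they overlap iff neither finishes before the other starts.
Sorted by start: Hiring Readout, Pricing Debrief, Kickoff Readout, Architecture Interview, Sprint Sync, Release Standup.
Pricing Debrief starts before Hiring Readout ends → Hiring Readout and Pricing Debrief overlap.
Kickoff Readout starts exactly when Hiring Readout ends (back-to-back, no overlap), so nothing later overlaps Hiring Readout either.
Kickoff Readout starts before Pricing Debrief ends → Pricing Debrief and Kickoff Readout overlap.
Architecture Interview starts after Pricing Debrief ends, so nothing later overlaps Pricing Debrief either.
Architecture Interview starts exactly when Kickoff Readout ends (back-to-back, no overlap), so nothing later overlaps Kickoff Readout either.
Sprint Sync starts before Architecture Interview ends → Architecture Interview and Sprint Sync overlap.
Release Standup starts after Architecture Interview ends.
Release Standup starts after Sprint Sync ends.
Overlapping pairs: Architecture Interview & Sprint Sync, Hiring Readout & Pricing Debrief, Kickoff Readout & Pricing Debrief — 3 in total.

3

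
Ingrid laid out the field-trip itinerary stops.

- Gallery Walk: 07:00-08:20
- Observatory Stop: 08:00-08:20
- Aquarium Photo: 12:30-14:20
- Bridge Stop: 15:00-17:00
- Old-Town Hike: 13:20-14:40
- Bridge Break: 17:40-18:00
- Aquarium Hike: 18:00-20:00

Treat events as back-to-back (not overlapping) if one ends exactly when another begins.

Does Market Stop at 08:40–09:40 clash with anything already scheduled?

Gallery Walk: ends 08:20 at or before Market Stop starts 08:40 → clear.
Observatory Stop: ends 08:20 at or before Market Stop starts 08:40 → clear.
Aquarium Photo: starts 12:30 at or after Market Stop ends 09:40 → clear.
Old-Town Hike: starts 13:20 at or after Market Stop ends 09:40 → clear.
Bridge Stop: starts 15:00 at or after Market Stop ends 09:40 → clear.
Bridge Break: starts 17:40 at or after Market Stop ends 09:40 → clear.
Aquarium Hike: starts 18:00 at or after Market Stop ends 09:40 → clear.

No — it doesn't clash with anything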